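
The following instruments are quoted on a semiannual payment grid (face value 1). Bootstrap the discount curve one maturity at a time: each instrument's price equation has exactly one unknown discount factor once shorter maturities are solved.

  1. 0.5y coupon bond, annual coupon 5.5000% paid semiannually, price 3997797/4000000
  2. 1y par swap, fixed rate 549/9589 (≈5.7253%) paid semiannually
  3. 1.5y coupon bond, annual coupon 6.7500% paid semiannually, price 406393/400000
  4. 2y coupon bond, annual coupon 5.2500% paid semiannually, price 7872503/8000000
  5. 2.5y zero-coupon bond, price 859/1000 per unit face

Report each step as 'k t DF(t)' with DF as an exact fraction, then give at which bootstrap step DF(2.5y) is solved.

step 1 [0.5y] bond c/2=11/400: DF=(3997797/4000000 − 11/400·(0))/(1+11/400) = 9727/10000 ≈ 0.972700
step 2 [1y] swap r/2=549/19178: DF=(1 − 549/19178·(0.972700))/(1+549/19178) = 9451/10000 ≈ 0.945100
step 3 [1.5y] bond c/2=27/800: DF=(406393/400000 − 27/800·(0.972700+0.945100))/(1+27/800) = 4601/5000 ≈ 0.920200
step 4 [2y] bond c/2=21/800: DF=(7872503/8000000 − 21/800·(0.972700+0.945100+0.920200))/(1+21/800) = 8863/10000 ≈ 0.886300
step 5 [2.5y] zero: DF = P = 859/1000 ≈ 0.859000

1 1/2 9727/10000
2 1 9451/10000
3 3/2 4601/5000
4 2 8863/10000
5 5/2 859/1000
DF(2.5y) is solved at step 5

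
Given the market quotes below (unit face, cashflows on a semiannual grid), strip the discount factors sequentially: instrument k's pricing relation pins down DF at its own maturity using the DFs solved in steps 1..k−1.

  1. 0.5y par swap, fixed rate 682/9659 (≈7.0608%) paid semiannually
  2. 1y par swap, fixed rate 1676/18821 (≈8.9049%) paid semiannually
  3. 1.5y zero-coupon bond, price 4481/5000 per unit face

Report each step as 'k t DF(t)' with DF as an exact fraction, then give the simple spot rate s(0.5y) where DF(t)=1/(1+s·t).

step 1 [0.5y] swap r/2=341/9659: DF=(1 − 341/9659·(0))/(1+341/9659) = 9659/10000 ≈ 0.965900
step 2 [1y] swap r/2=838/18821: DF=(1 − 838/18821·(0.965900))/(1+838/18821) = 4581/5000 ≈ 0.916200
step 3 [1.5y] zero: DF = P = 4481/5000 ≈ 0.896200

1 1/2 9659/10000
2 1 4581/5000
3 3/2 4481/5000
s(0.5y) = (1/(9659/10000) − 1)/(1/2) = 682/9659 ≈ 7.0608%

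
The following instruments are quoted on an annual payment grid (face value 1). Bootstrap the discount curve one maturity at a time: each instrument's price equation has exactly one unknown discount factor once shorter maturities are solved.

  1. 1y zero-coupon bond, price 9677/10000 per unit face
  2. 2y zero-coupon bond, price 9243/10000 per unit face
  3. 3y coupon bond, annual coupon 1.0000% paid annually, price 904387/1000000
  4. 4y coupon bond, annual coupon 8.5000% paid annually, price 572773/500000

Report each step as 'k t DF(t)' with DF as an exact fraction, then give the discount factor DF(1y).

1 1 9677/10000
2 2 9243/10000
3 3 8767/10000
4 4 8389/10000
DF(1y) = 9677/10000 ≈ 0.967700

step 1 [1y] zero: DF = P = 9677/10000 ≈ 0.967700
step 2 [2y] zero: DF = P = 9243/10000 ≈ 0.924300
step 3 [3y] bond c/1=1/100: DF=(904387/1000000 − 1/100·(0.967700+0.924300))/(1+1/100) = 8767/10000 ≈ 0.876700
step 4 [4y] bond c/1=17/200: DF=(572773/500000 − 17/200·(0.967700+0.924300+0.876700))/(1+17/200) = 8389/10000 ≈ 0.838900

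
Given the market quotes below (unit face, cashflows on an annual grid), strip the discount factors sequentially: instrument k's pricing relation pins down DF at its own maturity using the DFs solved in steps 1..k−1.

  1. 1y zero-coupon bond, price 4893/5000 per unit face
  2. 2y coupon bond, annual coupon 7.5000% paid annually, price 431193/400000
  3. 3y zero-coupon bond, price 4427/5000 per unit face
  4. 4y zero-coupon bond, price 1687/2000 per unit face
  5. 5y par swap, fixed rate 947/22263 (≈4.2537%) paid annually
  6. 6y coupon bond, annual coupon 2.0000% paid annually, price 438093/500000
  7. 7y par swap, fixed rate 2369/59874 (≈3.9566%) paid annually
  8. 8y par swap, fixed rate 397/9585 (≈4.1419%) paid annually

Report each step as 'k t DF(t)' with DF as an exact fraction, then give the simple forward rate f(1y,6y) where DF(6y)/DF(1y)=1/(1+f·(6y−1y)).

step 1 [1y] zero: DF = P = 4893/5000 ≈ 0.978600
step 2 [2y] bond c/1=3/40: DF=(431193/400000 − 3/40·(0.978600))/(1+3/40) = 1869/2000 ≈ 0.934500
step 3 [3y] zero: DF = P = 4427/5000 ≈ 0.885400
step 4 [4y] zero: DF = P = 1687/2000 ≈ 0.843500
step 5 [5y] swap r/1=947/22263: DF=(1 − 947/22263·(0.978600+0.934500+0.885400+0.843500))/(1+947/22263) = 4053/5000 ≈ 0.810600
step 6 [6y] bond c/1=1/50: DF=(438093/500000 − 1/50·(0.978600+0.934500+0.885400+0.843500+0.810600))/(1+1/50) = 7717/10000 ≈ 0.771700
step 7 [7y] swap r/1=2369/59874: DF=(1 − 2369/59874·(0.978600+0.934500+0.885400+0.843500+0.810600+0.771700))/(1+2369/59874) = 7631/10000 ≈ 0.763100
step 8 [8y] swap r/1=397/9585: DF=(1 − 397/9585·(0.978600+0.934500+0.885400+0.843500+0.810600+0.771700+0.763100))/(1+397/9585) = 7221/10000 ≈ 0.722100

1 1 4893/5000
2 2 1869/2000
3 3 4427/5000
4 4 1687/2000
5 5 4053/5000
6 6 7717/10000
7 7 7631/10000
8 8 7221/10000
f(1y,6y) = ((4893/5000)/(7717/10000) − 1)/(5) = 2069/38585 ≈ 5.3622%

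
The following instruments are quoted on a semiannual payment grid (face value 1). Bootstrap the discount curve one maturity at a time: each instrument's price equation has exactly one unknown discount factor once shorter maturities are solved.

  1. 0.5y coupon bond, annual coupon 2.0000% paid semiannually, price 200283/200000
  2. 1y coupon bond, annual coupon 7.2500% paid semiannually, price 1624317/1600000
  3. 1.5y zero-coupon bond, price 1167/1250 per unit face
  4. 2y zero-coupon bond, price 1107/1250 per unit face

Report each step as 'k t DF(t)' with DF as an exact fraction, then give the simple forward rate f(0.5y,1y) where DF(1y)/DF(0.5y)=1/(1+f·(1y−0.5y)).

1 1/2 1983/2000
2 1 189/200
3 3/2 1167/1250
4 2 1107/1250
f(0.5y,1y) = ((1983/2000)/(189/200) − 1)/(1/2) = 31/315 ≈ 9.8413%

step 1 [0.5y] bond c/2=1/100: DF=(200283/200000 − 1/100·(0))/(1+1/100) = 1983/2000 ≈ 0.991500
step 2 [1y] bond c/2=29/800: DF=(1624317/1600000 − 29/800·(0.991500))/(1+29/800) = 189/200 ≈ 0.945000
step 3 [1.5y] zero: DF = P = 1167/1250 ≈ 0.933600
step 4 [2y] zero: DF = P = 1107/1250 ≈ 0.885600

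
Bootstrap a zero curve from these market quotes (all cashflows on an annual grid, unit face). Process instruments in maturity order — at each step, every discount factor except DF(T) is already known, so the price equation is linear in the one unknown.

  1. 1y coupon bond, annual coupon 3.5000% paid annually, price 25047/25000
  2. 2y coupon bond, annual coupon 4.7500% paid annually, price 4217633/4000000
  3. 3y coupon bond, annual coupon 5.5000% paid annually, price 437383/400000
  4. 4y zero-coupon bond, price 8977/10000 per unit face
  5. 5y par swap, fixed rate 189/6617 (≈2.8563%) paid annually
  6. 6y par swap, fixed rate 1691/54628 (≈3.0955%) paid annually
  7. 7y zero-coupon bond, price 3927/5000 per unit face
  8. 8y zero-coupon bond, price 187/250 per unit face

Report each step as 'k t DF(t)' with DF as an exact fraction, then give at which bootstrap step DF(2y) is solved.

1 1 121/125
2 2 9627/10000
3 3 4679/5000
4 4 8977/10000
5 5 8677/10000
6 6 8309/10000
7 7 3927/5000
8 8 187/250
DF(2y) is solved at step 2

step 1 [1y] bond c/1=7/200: DF=(25047/25000 − 7/200·(0))/(1+7/200) = 121/125 ≈ 0.968000
step 2 [2y] bond c/1=19/400: DF=(4217633/4000000 − 19/400·(0.968000))/(1+19/400) = 9627/10000 ≈ 0.962700
step 3 [3y] bond c/1=11/200: DF=(437383/400000 − 11/200·(0.968000+0.962700))/(1+11/200) = 4679/5000 ≈ 0.935800
step 4 [4y] zero: DF = P = 8977/10000 ≈ 0.897700
step 5 [5y] swap r/1=189/6617: DF=(1 − 189/6617·(0.968000+0.962700+0.935800+0.897700))/(1+189/6617) = 8677/10000 ≈ 0.867700
step 6 [6y] swap r/1=1691/54628: DF=(1 − 1691/54628·(0.968000+0.962700+0.935800+0.897700+0.867700))/(1+1691/54628) = 8309/10000 ≈ 0.830900
step 7 [7y] zero: DF = P = 3927/5000 ≈ 0.785400
step 8 [8y] zero: DF = P = 187/250 ≈ 0.748000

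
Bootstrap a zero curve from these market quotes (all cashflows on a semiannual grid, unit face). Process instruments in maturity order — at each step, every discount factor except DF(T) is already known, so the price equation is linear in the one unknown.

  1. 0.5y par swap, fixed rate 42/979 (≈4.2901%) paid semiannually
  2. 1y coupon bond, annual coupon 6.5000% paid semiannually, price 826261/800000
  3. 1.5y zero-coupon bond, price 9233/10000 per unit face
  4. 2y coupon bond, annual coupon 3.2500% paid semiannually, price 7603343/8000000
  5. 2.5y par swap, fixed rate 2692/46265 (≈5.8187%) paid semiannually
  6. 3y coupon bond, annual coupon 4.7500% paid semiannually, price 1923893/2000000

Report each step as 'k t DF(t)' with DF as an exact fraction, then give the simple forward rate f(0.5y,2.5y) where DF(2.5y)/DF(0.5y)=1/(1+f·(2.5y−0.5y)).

1 1/2 979/1000
2 1 1939/2000
3 3/2 9233/10000
4 2 8893/10000
5 5/2 4327/5000
6 3 8323/10000
f(0.5y,2.5y) = ((979/1000)/(4327/5000) − 1)/(2) = 284/4327 ≈ 6.5634%

step 1 [0.5y] swap r/2=21/979: DF=(1 − 21/979·(0))/(1+21/979) = 979/1000 ≈ 0.979000
step 2 [1y] bond c/2=13/400: DF=(826261/800000 − 13/400·(0.979000))/(1+13/400) = 1939/2000 ≈ 0.969500
step 3 [1.5y] zero: DF = P = 9233/10000 ≈ 0.923300
step 4 [2y] bond c/2=13/800: DF=(7603343/8000000 − 13/800·(0.979000+0.969500+0.923300))/(1+13/800) = 8893/10000 ≈ 0.889300
step 5 [2.5y] swap r/2=1346/46265: DF=(1 − 1346/46265·(0.979000+0.969500+0.923300+0.889300))/(1+1346/46265) = 4327/5000 ≈ 0.865400
step 6 [3y] bond c/2=19/800: DF=(1923893/2000000 − 19/800·(0.979000+0.969500+0.923300+0.889300+0.865400))/(1+19/800) = 8323/10000 ≈ 0.832300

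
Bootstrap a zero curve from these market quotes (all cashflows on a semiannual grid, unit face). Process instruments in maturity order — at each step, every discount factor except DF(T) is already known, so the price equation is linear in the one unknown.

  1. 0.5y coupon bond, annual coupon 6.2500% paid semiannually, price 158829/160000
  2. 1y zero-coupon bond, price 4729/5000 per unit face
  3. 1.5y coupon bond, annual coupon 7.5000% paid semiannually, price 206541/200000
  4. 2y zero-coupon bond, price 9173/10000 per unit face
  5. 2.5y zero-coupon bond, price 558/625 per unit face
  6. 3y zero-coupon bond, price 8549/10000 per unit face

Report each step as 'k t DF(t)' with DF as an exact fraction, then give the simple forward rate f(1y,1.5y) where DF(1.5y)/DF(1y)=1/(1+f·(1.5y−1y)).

1 1/2 4813/5000
2 1 4729/5000
3 3/2 579/625
4 2 9173/10000
5 5/2 558/625
6 3 8549/10000
f(1y,1.5y) = ((4729/5000)/(579/625) − 1)/(1/2) = 97/2316 ≈ 4.1883%

step 1 [0.5y] bond c/2=1/32: DF=(158829/160000 − 1/32·(0))/(1+1/32) = 4813/5000 ≈ 0.962600
step 2 [1y] zero: DF = P = 4729/5000 ≈ 0.945800
step 3 [1.5y] bond c/2=3/80: DF=(206541/200000 − 3/80·(0.962600+0.945800))/(1+3/80) = 579/625 ≈ 0.926400
step 4 [2y] zero: DF = P = 9173/10000 ≈ 0.917300
step 5 [2.5y] zero: DF = P = 558/625 ≈ 0.892800
step 6 [3y] zero: DF = P = 8549/10000 ≈ 0.854900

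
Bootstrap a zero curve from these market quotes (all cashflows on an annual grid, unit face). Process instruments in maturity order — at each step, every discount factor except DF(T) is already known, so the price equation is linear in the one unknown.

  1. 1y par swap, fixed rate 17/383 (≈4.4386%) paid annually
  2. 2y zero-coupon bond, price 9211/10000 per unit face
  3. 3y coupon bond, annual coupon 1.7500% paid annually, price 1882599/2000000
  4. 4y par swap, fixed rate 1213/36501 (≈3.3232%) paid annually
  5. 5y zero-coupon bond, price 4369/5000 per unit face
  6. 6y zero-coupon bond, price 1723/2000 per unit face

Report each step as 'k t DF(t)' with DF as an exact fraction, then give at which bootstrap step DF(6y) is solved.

step 1 [1y] swap r/1=17/383: DF=(1 − 17/383·(0))/(1+17/383) = 383/400 ≈ 0.957500
step 2 [2y] zero: DF = P = 9211/10000 ≈ 0.921100
step 3 [3y] bond c/1=7/400: DF=(1882599/2000000 − 7/400·(0.957500+0.921100))/(1+7/400) = 558/625 ≈ 0.892800
step 4 [4y] swap r/1=1213/36501: DF=(1 − 1213/36501·(0.957500+0.921100+0.892800))/(1+1213/36501) = 8787/10000 ≈ 0.878700
step 5 [5y] zero: DF = P = 4369/5000 ≈ 0.873800
step 6 [6y] zero: DF = P = 1723/2000 ≈ 0.861500

1 1 383/400
2 2 9211/10000
3 3 558/625
4 4 8787/10000
5 5 4369/5000
6 6 1723/2000
DF(6y) is solved at step 6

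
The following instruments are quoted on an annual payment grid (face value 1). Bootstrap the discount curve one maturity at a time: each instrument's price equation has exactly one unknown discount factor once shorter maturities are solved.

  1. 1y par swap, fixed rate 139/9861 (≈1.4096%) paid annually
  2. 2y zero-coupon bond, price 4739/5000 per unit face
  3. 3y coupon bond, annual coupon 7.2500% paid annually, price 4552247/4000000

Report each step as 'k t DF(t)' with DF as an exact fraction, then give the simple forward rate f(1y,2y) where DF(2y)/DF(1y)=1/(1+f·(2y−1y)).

step 1 [1y] swap r/1=139/9861: DF=(1 − 139/9861·(0))/(1+139/9861) = 9861/10000 ≈ 0.986100
step 2 [2y] zero: DF = P = 4739/5000 ≈ 0.947800
step 3 [3y] bond c/1=29/400: DF=(4552247/4000000 − 29/400·(0.986100+0.947800))/(1+29/400) = 1163/1250 ≈ 0.930400

1 1 9861/10000
2 2 4739/5000
3 3 1163/1250
f(1y,2y) = ((9861/10000)/(4739/5000) − 1)/(1) = 383/9478 ≈ 4.0409%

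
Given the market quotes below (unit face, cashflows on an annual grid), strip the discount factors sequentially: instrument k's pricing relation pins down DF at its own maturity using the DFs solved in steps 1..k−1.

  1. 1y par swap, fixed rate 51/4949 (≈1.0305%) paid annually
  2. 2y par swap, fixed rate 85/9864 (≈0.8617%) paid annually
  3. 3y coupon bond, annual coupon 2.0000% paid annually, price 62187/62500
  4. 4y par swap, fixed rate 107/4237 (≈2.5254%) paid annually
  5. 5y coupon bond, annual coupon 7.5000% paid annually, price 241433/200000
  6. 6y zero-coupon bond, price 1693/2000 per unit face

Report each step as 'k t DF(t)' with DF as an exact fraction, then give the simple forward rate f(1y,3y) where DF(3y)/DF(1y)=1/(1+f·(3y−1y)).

1 1 4949/5000
2 2 983/1000
3 3 1171/1250
4 4 9037/10000
5 5 8569/10000
6 6 1693/2000
f(1y,3y) = ((4949/5000)/(1171/1250) − 1)/(2) = 265/9368 ≈ 2.8288%

step 1 [1y] swap r/1=51/4949: DF=(1 − 51/4949·(0))/(1+51/4949) = 4949/5000 ≈ 0.989800
step 2 [2y] swap r/1=85/9864: DF=(1 − 85/9864·(0.989800))/(1+85/9864) = 983/1000 ≈ 0.983000
step 3 [3y] bond c/1=1/50: DF=(62187/62500 − 1/50·(0.989800+0.983000))/(1+1/50) = 1171/1250 ≈ 0.936800
step 4 [4y] swap r/1=107/4237: DF=(1 − 107/4237·(0.989800+0.983000+0.936800))/(1+107/4237) = 9037/10000 ≈ 0.903700
step 5 [5y] bond c/1=3/40: DF=(241433/200000 − 3/40·(0.989800+0.983000+0.936800+0.903700))/(1+3/40) = 8569/10000 ≈ 0.856900
step 6 [6y] zero: DF = P = 1693/2000 ≈ 0.846500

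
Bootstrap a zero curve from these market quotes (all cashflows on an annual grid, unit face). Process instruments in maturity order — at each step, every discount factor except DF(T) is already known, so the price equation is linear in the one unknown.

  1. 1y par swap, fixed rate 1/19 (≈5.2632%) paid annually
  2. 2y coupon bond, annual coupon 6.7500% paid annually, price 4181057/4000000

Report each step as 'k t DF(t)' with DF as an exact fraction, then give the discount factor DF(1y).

1 1 19/20
2 2 9191/10000
DF(1y) = 19/20 ≈ 0.950000

step 1 [1y] swap r/1=1/19: DF=(1 − 1/19·(0))/(1+1/19) = 19/20 ≈ 0.950000
step 2 [2y] bond c/1=27/400: DF=(4181057/4000000 − 27/400·(0.950000))/(1+27/400) = 9191/10000 ≈ 0.919100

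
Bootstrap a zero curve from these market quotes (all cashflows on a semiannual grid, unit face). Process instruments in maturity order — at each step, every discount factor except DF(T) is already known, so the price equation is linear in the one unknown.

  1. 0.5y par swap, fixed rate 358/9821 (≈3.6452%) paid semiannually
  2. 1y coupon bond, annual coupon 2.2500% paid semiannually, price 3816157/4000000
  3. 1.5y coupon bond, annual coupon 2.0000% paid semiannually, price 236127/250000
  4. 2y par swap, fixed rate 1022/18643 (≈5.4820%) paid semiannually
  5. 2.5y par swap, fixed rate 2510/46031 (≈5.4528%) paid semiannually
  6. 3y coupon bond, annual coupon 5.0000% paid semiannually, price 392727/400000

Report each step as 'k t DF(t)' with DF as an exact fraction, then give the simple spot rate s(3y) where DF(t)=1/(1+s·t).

1 1/2 9821/10000
2 1 373/400
3 3/2 4581/5000
4 2 4489/5000
5 5/2 1749/2000
6 3 1057/1250
s(3y) = (1/(1057/1250) − 1)/(3) = 193/3171 ≈ 6.0864%

step 1 [0.5y] swap r/2=179/9821: DF=(1 − 179/9821·(0))/(1+179/9821) = 9821/10000 ≈ 0.982100
step 2 [1y] bond c/2=9/800: DF=(3816157/4000000 − 9/800·(0.982100))/(1+9/800) = 373/400 ≈ 0.932500
step 3 [1.5y] bond c/2=1/100: DF=(236127/250000 − 1/100·(0.982100+0.932500))/(1+1/100) = 4581/5000 ≈ 0.916200
step 4 [2y] swap r/2=511/18643: DF=(1 − 511/18643·(0.982100+0.932500+0.916200))/(1+511/18643) = 4489/5000 ≈ 0.897800
step 5 [2.5y] swap r/2=1255/46031: DF=(1 − 1255/46031·(0.982100+0.932500+0.916200+0.897800))/(1+1255/46031) = 1749/2000 ≈ 0.874500
step 6 [3y] bond c/2=1/40: DF=(392727/400000 − 1/40·(0.982100+0.932500+0.916200+0.897800+0.874500))/(1+1/40) = 1057/1250 ≈ 0.845600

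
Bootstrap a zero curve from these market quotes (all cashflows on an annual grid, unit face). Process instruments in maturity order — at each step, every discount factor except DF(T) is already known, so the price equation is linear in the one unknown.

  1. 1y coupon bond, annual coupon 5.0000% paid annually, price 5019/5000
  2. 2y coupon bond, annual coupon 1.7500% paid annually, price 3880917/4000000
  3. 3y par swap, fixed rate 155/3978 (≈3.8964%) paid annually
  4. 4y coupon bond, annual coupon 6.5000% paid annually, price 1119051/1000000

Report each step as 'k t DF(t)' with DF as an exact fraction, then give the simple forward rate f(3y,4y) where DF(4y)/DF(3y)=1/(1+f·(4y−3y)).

1 1 239/250
2 2 9371/10000
3 3 1783/2000
4 4 1101/1250
f(3y,4y) = ((1783/2000)/(1101/1250) − 1)/(1) = 107/8808 ≈ 1.2148%

step 1 [1y] bond c/1=1/20: DF=(5019/5000 − 1/20·(0))/(1+1/20) = 239/250 ≈ 0.956000
step 2 [2y] bond c/1=7/400: DF=(3880917/4000000 − 7/400·(0.956000))/(1+7/400) = 9371/10000 ≈ 0.937100
step 3 [3y] swap r/1=155/3978: DF=(1 − 155/3978·(0.956000+0.937100))/(1+155/3978) = 1783/2000 ≈ 0.891500
step 4 [4y] bond c/1=13/200: DF=(1119051/1000000 − 13/200·(0.956000+0.937100+0.891500))/(1+13/200) = 1101/1250 ≈ 0.880800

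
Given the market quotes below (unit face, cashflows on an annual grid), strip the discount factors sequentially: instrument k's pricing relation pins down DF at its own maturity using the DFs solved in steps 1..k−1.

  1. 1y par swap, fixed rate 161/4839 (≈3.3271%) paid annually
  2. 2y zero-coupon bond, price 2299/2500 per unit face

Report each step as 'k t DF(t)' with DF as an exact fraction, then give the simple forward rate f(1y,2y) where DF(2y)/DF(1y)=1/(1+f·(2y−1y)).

1 1 4839/5000
2 2 2299/2500
f(1y,2y) = ((4839/5000)/(2299/2500) − 1)/(1) = 241/4598 ≈ 5.2414%

step 1 [1y] swap r/1=161/4839: DF=(1 − 161/4839·(0))/(1+161/4839) = 4839/5000 ≈ 0.967800
step 2 [2y] zero: DF = P = 2299/2500 ≈ 0.919600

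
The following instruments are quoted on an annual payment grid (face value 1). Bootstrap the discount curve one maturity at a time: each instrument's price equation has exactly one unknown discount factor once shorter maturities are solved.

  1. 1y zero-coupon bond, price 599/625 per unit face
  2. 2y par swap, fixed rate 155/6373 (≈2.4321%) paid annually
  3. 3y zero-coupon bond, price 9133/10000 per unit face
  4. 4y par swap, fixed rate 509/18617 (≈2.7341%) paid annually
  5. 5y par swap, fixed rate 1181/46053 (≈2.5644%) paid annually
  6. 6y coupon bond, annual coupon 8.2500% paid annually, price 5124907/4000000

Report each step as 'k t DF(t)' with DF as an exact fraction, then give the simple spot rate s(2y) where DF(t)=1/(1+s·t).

1 1 599/625
2 2 1907/2000
3 3 9133/10000
4 4 4491/5000
5 5 8819/10000
6 6 4163/5000
s(2y) = (1/(1907/2000) − 1)/(2) = 93/3814 ≈ 2.4384%

step 1 [1y] zero: DF = P = 599/625 ≈ 0.958400
step 2 [2y] swap r/1=155/6373: DF=(1 − 155/6373·(0.958400))/(1+155/6373) = 1907/2000 ≈ 0.953500
step 3 [3y] zero: DF = P = 9133/10000 ≈ 0.913300
step 4 [4y] swap r/1=509/18617: DF=(1 − 509/18617·(0.958400+0.953500+0.913300))/(1+509/18617) = 4491/5000 ≈ 0.898200
step 5 [5y] swap r/1=1181/46053: DF=(1 − 1181/46053·(0.958400+0.953500+0.913300+0.898200))/(1+1181/46053) = 8819/10000 ≈ 0.881900
step 6 [6y] bond c/1=33/400: DF=(5124907/4000000 − 33/400·(0.958400+0.953500+0.913300+0.898200+0.881900))/(1+33/400) = 4163/5000 ≈ 0.832600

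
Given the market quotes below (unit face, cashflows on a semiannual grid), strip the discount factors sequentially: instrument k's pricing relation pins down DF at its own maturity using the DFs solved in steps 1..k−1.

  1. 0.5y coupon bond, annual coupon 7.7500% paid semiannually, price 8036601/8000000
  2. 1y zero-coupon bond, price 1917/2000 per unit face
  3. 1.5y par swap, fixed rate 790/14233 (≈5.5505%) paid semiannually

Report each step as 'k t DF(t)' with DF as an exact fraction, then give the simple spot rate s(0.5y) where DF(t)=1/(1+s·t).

step 1 [0.5y] bond c/2=31/800: DF=(8036601/8000000 − 31/800·(0))/(1+31/800) = 9671/10000 ≈ 0.967100
step 2 [1y] zero: DF = P = 1917/2000 ≈ 0.958500
step 3 [1.5y] swap r/2=395/14233: DF=(1 − 395/14233·(0.967100+0.958500))/(1+395/14233) = 921/1000 ≈ 0.921000

1 1/2 9671/10000
2 1 1917/2000
3 3/2 921/1000
s(0.5y) = (1/(9671/10000) − 1)/(1/2) = 658/9671 ≈ 6.8038%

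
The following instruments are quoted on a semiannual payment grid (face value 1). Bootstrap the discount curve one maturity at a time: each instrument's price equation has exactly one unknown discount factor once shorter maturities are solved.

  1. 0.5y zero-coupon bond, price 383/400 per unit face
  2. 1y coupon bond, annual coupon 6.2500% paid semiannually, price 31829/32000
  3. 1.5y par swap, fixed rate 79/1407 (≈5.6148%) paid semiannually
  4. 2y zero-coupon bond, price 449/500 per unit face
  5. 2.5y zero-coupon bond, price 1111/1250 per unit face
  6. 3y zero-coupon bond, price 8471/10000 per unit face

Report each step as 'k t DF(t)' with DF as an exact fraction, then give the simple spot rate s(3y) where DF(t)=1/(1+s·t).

step 1 [0.5y] zero: DF = P = 383/400 ≈ 0.957500
step 2 [1y] bond c/2=1/32: DF=(31829/32000 − 1/32·(0.957500))/(1+1/32) = 1871/2000 ≈ 0.935500
step 3 [1.5y] swap r/2=79/2814: DF=(1 − 79/2814·(0.957500+0.935500))/(1+79/2814) = 921/1000 ≈ 0.921000
step 4 [2y] zero: DF = P = 449/500 ≈ 0.898000
step 5 [2.5y] zero: DF = P = 1111/1250 ≈ 0.888800
step 6 [3y] zero: DF = P = 8471/10000 ≈ 0.847100

1 1/2 383/400
2 1 1871/2000
3 3/2 921/1000
4 2 449/500
5 5/2 1111/1250
6 3 8471/10000
s(3y) = (1/(8471/10000) − 1)/(3) = 1529/25413 ≈ 6.0166%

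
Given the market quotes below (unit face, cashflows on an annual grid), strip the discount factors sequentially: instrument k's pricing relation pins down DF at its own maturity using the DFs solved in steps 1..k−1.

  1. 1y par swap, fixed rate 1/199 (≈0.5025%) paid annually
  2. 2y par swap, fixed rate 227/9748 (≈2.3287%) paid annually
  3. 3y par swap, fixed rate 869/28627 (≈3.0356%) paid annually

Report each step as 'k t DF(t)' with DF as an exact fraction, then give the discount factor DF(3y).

1 1 199/200
2 2 4773/5000
3 3 9131/10000
DF(3y) = 9131/10000 ≈ 0.913100

step 1 [1y] swap r/1=1/199: DF=(1 − 1/199·(0))/(1+1/199) = 199/200 ≈ 0.995000
step 2 [2y] swap r/1=227/9748: DF=(1 − 227/9748·(0.995000))/(1+227/9748) = 4773/5000 ≈ 0.954600
step 3 [3y] swap r/1=869/28627: DF=(1 − 869/28627·(0.995000+0.954600))/(1+869/28627) = 9131/10000 ≈ 0.913100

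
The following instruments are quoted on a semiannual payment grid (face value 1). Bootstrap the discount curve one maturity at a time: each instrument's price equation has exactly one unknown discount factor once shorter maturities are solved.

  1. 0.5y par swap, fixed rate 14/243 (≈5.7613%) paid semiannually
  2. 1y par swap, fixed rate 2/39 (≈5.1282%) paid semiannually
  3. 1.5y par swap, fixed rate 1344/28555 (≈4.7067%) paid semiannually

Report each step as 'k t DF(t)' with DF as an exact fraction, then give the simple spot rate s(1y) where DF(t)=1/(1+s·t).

step 1 [0.5y] swap r/2=7/243: DF=(1 − 7/243·(0))/(1+7/243) = 243/250 ≈ 0.972000
step 2 [1y] swap r/2=1/39: DF=(1 − 1/39·(0.972000))/(1+1/39) = 9507/10000 ≈ 0.950700
step 3 [1.5y] swap r/2=672/28555: DF=(1 − 672/28555·(0.972000+0.950700))/(1+672/28555) = 583/625 ≈ 0.932800

1 1/2 243/250
2 1 9507/10000
3 3/2 583/625
s(1y) = (1/(9507/10000) − 1)/(1) = 493/9507 ≈ 5.1857%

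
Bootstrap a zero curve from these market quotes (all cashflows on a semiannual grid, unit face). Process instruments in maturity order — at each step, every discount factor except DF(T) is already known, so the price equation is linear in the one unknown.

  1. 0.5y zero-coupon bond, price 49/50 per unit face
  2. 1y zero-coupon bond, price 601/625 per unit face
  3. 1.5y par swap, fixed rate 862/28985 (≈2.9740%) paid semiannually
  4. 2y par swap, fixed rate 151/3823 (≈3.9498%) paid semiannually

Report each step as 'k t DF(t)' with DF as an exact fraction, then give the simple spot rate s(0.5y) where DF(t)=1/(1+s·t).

1 1/2 49/50
2 1 601/625
3 3/2 9569/10000
4 2 1849/2000
s(0.5y) = (1/(49/50) − 1)/(1/2) = 2/49 ≈ 4.0816%

step 1 [0.5y] zero: DF = P = 49/50 ≈ 0.980000
step 2 [1y] zero: DF = P = 601/625 ≈ 0.961600
step 3 [1.5y] swap r/2=431/28985: DF=(1 − 431/28985·(0.980000+0.961600))/(1+431/28985) = 9569/10000 ≈ 0.956900
step 4 [2y] swap r/2=151/7646: DF=(1 − 151/7646·(0.980000+0.961600+0.956900))/(1+151/7646) = 1849/2000 ≈ 0.924500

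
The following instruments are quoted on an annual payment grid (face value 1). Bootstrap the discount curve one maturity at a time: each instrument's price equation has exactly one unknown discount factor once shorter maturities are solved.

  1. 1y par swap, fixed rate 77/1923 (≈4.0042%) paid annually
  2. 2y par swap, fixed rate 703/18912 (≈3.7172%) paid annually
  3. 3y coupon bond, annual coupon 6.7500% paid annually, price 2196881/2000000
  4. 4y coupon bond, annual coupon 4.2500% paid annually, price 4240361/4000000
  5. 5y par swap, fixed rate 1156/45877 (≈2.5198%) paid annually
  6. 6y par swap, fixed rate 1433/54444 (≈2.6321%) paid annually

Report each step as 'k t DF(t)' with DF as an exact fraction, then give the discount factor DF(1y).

1 1 1923/2000
2 2 9297/10000
3 3 4547/5000
4 4 9027/10000
5 5 2211/2500
6 6 8567/10000
DF(1y) = 1923/2000 ≈ 0.961500

step 1 [1y] swap r/1=77/1923: DF=(1 − 77/1923·(0))/(1+77/1923) = 1923/2000 ≈ 0.961500
step 2 [2y] swap r/1=703/18912: DF=(1 − 703/18912·(0.961500))/(1+703/18912) = 9297/10000 ≈ 0.929700
step 3 [3y] bond c/1=27/400: DF=(2196881/2000000 − 27/400·(0.961500+0.929700))/(1+27/400) = 4547/5000 ≈ 0.909400
step 4 [4y] bond c/1=17/400: DF=(4240361/4000000 − 17/400·(0.961500+0.929700+0.909400))/(1+17/400) = 9027/10000 ≈ 0.902700
step 5 [5y] swap r/1=1156/45877: DF=(1 − 1156/45877·(0.961500+0.929700+0.909400+0.902700))/(1+1156/45877) = 2211/2500 ≈ 0.884400
step 6 [6y] swap r/1=1433/54444: DF=(1 − 1433/54444·(0.961500+0.929700+0.909400+0.902700+0.884400))/(1+1433/54444) = 8567/10000 ≈ 0.856700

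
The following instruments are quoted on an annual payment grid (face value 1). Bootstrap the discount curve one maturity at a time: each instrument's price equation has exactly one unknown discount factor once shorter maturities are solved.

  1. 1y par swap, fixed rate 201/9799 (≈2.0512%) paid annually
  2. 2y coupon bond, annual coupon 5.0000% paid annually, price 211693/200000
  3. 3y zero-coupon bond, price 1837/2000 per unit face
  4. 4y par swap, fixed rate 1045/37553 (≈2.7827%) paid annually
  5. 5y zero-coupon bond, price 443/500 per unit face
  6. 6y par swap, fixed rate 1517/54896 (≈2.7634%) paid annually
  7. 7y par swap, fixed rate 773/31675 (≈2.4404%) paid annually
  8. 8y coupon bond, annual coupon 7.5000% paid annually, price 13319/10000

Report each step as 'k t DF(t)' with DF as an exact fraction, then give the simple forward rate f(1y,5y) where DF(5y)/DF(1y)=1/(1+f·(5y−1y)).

1 1 9799/10000
2 2 4807/5000
3 3 1837/2000
4 4 1791/2000
5 5 443/500
6 6 8483/10000
7 7 4227/5000
8 8 797/1000
f(1y,5y) = ((9799/10000)/(443/500) − 1)/(4) = 939/35440 ≈ 2.6495%

step 1 [1y] swap r/1=201/9799: DF=(1 − 201/9799·(0))/(1+201/9799) = 9799/10000 ≈ 0.979900
step 2 [2y] bond c/1=1/20: DF=(211693/200000 − 1/20·(0.979900))/(1+1/20) = 4807/5000 ≈ 0.961400
step 3 [3y] zero: DF = P = 1837/2000 ≈ 0.918500
step 4 [4y] swap r/1=1045/37553: DF=(1 − 1045/37553·(0.979900+0.961400+0.918500))/(1+1045/37553) = 1791/2000 ≈ 0.895500
step 5 [5y] zero: DF = P = 443/500 ≈ 0.886000
step 6 [6y] swap r/1=1517/54896: DF=(1 − 1517/54896·(0.979900+0.961400+0.918500+0.895500+0.886000))/(1+1517/54896) = 8483/10000 ≈ 0.848300
step 7 [7y] swap r/1=773/31675: DF=(1 − 773/31675·(0.979900+0.961400+0.918500+0.895500+0.886000+0.848300))/(1+773/31675) = 4227/5000 ≈ 0.845400
step 8 [8y] bond c/1=3/40: DF=(13319/10000 − 3/40·(0.979900+0.961400+0.918500+0.895500+0.886000+0.848300+0.845400))/(1+3/40) = 797/1000 ≈ 0.797000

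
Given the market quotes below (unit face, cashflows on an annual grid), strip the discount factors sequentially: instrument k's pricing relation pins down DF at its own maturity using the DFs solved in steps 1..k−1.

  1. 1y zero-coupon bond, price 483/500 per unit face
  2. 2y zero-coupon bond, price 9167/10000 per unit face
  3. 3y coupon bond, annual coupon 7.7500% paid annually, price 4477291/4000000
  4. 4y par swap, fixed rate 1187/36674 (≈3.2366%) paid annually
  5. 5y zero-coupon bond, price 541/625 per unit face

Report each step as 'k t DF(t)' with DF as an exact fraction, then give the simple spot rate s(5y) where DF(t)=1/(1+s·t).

step 1 [1y] zero: DF = P = 483/500 ≈ 0.966000
step 2 [2y] zero: DF = P = 9167/10000 ≈ 0.916700
step 3 [3y] bond c/1=31/400: DF=(4477291/4000000 − 31/400·(0.966000+0.916700))/(1+31/400) = 4517/5000 ≈ 0.903400
step 4 [4y] swap r/1=1187/36674: DF=(1 − 1187/36674·(0.966000+0.916700+0.903400))/(1+1187/36674) = 8813/10000 ≈ 0.881300
step 5 [5y] zero: DF = P = 541/625 ≈ 0.865600

1 1 483/500
2 2 9167/10000
3 3 4517/5000
4 4 8813/10000
5 5 541/625
s(5y) = (1/(541/625) − 1)/(5) = 84/2705 ≈ 3.1054%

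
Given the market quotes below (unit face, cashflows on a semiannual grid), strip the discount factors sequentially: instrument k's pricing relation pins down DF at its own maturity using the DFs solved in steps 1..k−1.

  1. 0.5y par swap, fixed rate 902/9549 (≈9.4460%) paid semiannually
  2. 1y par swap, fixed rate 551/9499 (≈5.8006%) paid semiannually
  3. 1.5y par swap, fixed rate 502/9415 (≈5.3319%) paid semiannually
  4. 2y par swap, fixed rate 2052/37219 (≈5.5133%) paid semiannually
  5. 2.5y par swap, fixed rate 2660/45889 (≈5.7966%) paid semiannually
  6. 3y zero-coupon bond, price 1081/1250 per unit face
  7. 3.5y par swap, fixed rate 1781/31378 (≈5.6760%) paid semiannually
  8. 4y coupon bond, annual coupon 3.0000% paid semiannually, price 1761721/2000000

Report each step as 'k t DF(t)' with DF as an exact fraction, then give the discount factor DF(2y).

1 1/2 9549/10000
2 1 9449/10000
3 3/2 9247/10000
4 2 4487/5000
5 5/2 867/1000
6 3 1081/1250
7 7/2 8219/10000
8 4 7751/10000
DF(2y) = 4487/5000 ≈ 0.897400

step 1 [0.5y] swap r/2=451/9549: DF=(1 − 451/9549·(0))/(1+451/9549) = 9549/10000 ≈ 0.954900
step 2 [1y] swap r/2=551/18998: DF=(1 − 551/18998·(0.954900))/(1+551/18998) = 9449/10000 ≈ 0.944900
step 3 [1.5y] swap r/2=251/9415: DF=(1 − 251/9415·(0.954900+0.944900))/(1+251/9415) = 9247/10000 ≈ 0.924700
step 4 [2y] swap r/2=1026/37219: DF=(1 − 1026/37219·(0.954900+0.944900+0.924700))/(1+1026/37219) = 4487/5000 ≈ 0.897400
step 5 [2.5y] swap r/2=1330/45889: DF=(1 − 1330/45889·(0.954900+0.944900+0.924700+0.897400))/(1+1330/45889) = 867/1000 ≈ 0.867000
step 6 [3y] zero: DF = P = 1081/1250 ≈ 0.864800
step 7 [3.5y] swap r/2=1781/62756: DF=(1 − 1781/62756·(0.954900+0.944900+0.924700+0.897400+0.867000+0.864800))/(1+1781/62756) = 8219/10000 ≈ 0.821900
step 8 [4y] bond c/2=3/200: DF=(1761721/2000000 − 3/200·(0.954900+0.944900+0.924700+0.897400+0.867000+0.864800+0.821900))/(1+3/200) = 7751/10000 ≈ 0.775100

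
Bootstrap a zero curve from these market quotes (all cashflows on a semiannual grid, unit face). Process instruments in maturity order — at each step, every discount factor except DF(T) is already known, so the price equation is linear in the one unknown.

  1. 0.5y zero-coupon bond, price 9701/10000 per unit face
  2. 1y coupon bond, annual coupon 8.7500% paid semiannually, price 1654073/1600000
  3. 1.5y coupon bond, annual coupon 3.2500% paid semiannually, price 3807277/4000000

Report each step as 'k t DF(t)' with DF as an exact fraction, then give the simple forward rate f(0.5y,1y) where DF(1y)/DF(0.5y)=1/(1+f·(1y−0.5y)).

step 1 [0.5y] zero: DF = P = 9701/10000 ≈ 0.970100
step 2 [1y] bond c/2=7/160: DF=(1654073/1600000 − 7/160·(0.970100))/(1+7/160) = 4749/5000 ≈ 0.949800
step 3 [1.5y] bond c/2=13/800: DF=(3807277/4000000 − 13/800·(0.970100+0.949800))/(1+13/800) = 9059/10000 ≈ 0.905900

1 1/2 9701/10000
2 1 4749/5000
3 3/2 9059/10000
f(0.5y,1y) = ((9701/10000)/(4749/5000) − 1)/(1/2) = 203/4749 ≈ 4.2746%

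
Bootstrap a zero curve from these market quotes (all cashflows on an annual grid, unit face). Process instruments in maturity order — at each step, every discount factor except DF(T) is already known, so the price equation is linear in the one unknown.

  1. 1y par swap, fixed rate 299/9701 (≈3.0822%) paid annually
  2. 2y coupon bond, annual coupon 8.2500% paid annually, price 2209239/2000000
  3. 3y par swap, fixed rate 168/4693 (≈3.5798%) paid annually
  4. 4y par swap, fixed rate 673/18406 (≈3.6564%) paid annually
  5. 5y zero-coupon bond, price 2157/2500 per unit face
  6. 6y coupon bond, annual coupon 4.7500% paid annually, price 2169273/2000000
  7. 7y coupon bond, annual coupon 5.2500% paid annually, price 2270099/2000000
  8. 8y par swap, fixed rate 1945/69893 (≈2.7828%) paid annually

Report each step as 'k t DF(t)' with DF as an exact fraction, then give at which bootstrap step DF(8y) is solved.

step 1 [1y] swap r/1=299/9701: DF=(1 − 299/9701·(0))/(1+299/9701) = 9701/10000 ≈ 0.970100
step 2 [2y] bond c/1=33/400: DF=(2209239/2000000 − 33/400·(0.970100))/(1+33/400) = 1893/2000 ≈ 0.946500
step 3 [3y] swap r/1=168/4693: DF=(1 − 168/4693·(0.970100+0.946500))/(1+168/4693) = 562/625 ≈ 0.899200
step 4 [4y] swap r/1=673/18406: DF=(1 − 673/18406·(0.970100+0.946500+0.899200))/(1+673/18406) = 4327/5000 ≈ 0.865400
step 5 [5y] zero: DF = P = 2157/2500 ≈ 0.862800
step 6 [6y] bond c/1=19/400: DF=(2169273/2000000 − 19/400·(0.970100+0.946500+0.899200+0.865400+0.862800))/(1+19/400) = 4147/5000 ≈ 0.829400
step 7 [7y] bond c/1=21/400: DF=(2270099/2000000 − 21/400·(0.970100+0.946500+0.899200+0.865400+0.862800+0.829400))/(1+21/400) = 1013/1250 ≈ 0.810400
step 8 [8y] swap r/1=1945/69893: DF=(1 − 1945/69893·(0.970100+0.946500+0.899200+0.865400+0.862800+0.829400+0.810400))/(1+1945/69893) = 1611/2000 ≈ 0.805500

1 1 9701/10000
2 2 1893/2000
3 3 562/625
4 4 4327/5000
5 5 2157/2500
6 6 4147/5000
7 7 1013/1250
8 8 1611/2000
DF(8y) is solved at step 8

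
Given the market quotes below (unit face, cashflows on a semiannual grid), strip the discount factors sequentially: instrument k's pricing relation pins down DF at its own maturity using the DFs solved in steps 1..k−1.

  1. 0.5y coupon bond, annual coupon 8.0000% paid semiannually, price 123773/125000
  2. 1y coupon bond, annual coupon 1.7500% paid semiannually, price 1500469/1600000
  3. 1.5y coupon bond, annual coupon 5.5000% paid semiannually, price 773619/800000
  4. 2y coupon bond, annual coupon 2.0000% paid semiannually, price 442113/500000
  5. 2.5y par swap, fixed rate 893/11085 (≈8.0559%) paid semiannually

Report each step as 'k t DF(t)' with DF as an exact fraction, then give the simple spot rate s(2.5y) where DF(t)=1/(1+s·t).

step 1 [0.5y] bond c/2=1/25: DF=(123773/125000 − 1/25·(0))/(1+1/25) = 9521/10000 ≈ 0.952100
step 2 [1y] bond c/2=7/800: DF=(1500469/1600000 − 7/800·(0.952100))/(1+7/800) = 4607/5000 ≈ 0.921400
step 3 [1.5y] bond c/2=11/400: DF=(773619/800000 − 11/400·(0.952100+0.921400))/(1+11/400) = 891/1000 ≈ 0.891000
step 4 [2y] bond c/2=1/100: DF=(442113/500000 − 1/100·(0.952100+0.921400+0.891000))/(1+1/100) = 8481/10000 ≈ 0.848100
step 5 [2.5y] swap r/2=893/22170: DF=(1 − 893/22170·(0.952100+0.921400+0.891000+0.848100))/(1+893/22170) = 4107/5000 ≈ 0.821400

1 1/2 9521/10000
2 1 4607/5000
3 3/2 891/1000
4 2 8481/10000
5 5/2 4107/5000
s(2.5y) = (1/(4107/5000) − 1)/(5/2) = 1786/20535 ≈ 8.6973%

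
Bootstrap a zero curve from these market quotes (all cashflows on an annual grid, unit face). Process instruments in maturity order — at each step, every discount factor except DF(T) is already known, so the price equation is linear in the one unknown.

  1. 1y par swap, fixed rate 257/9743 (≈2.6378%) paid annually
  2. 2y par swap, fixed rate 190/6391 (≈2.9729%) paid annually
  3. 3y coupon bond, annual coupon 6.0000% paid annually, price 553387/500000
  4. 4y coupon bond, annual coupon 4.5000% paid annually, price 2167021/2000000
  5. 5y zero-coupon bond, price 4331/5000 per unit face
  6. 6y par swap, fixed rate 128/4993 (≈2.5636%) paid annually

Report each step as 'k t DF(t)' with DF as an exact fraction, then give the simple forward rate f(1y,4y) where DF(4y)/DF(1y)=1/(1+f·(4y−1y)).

1 1 9743/10000
2 2 943/1000
3 3 2339/2500
4 4 457/500
5 5 4331/5000
6 6 537/625
f(1y,4y) = ((9743/10000)/(457/500) − 1)/(3) = 201/9140 ≈ 2.1991%

step 1 [1y] swap r/1=257/9743: DF=(1 − 257/9743·(0))/(1+257/9743) = 9743/10000 ≈ 0.974300
step 2 [2y] swap r/1=190/6391: DF=(1 − 190/6391·(0.974300))/(1+190/6391) = 943/1000 ≈ 0.943000
step 3 [3y] bond c/1=3/50: DF=(553387/500000 − 3/50·(0.974300+0.943000))/(1+3/50) = 2339/2500 ≈ 0.935600
step 4 [4y] bond c/1=9/200: DF=(2167021/2000000 − 9/200·(0.974300+0.943000+0.935600))/(1+9/200) = 457/500 ≈ 0.914000
step 5 [5y] zero: DF = P = 4331/5000 ≈ 0.866200
step 6 [6y] swap r/1=128/4993: DF=(1 − 128/4993·(0.974300+0.943000+0.935600+0.914000+0.866200))/(1+128/4993) = 537/625 ≈ 0.859200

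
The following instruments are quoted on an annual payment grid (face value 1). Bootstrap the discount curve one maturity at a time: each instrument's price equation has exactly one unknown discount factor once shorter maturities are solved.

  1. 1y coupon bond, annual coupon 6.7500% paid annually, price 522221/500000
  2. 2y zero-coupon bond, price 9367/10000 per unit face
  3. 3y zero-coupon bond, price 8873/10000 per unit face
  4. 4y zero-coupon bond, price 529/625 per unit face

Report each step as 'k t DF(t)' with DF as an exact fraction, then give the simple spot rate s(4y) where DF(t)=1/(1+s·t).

step 1 [1y] bond c/1=27/400: DF=(522221/500000 − 27/400·(0))/(1+27/400) = 1223/1250 ≈ 0.978400
step 2 [2y] zero: DF = P = 9367/10000 ≈ 0.936700
step 3 [3y] zero: DF = P = 8873/10000 ≈ 0.887300
step 4 [4y] zero: DF = P = 529/625 ≈ 0.846400

1 1 1223/1250
2 2 9367/10000
3 3 8873/10000
4 4 529/625
s(4y) = (1/(529/625) − 1)/(4) = 24/529 ≈ 4.5369%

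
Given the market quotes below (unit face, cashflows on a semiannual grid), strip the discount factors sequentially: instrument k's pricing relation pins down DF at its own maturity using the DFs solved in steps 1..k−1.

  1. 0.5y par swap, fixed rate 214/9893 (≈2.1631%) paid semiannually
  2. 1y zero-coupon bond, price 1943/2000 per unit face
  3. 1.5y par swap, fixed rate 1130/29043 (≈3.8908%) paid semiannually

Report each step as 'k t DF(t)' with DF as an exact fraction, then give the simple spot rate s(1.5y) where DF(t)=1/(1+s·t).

step 1 [0.5y] swap r/2=107/9893: DF=(1 − 107/9893·(0))/(1+107/9893) = 9893/10000 ≈ 0.989300
step 2 [1y] zero: DF = P = 1943/2000 ≈ 0.971500
step 3 [1.5y] swap r/2=565/29043: DF=(1 − 565/29043·(0.989300+0.971500))/(1+565/29043) = 1887/2000 ≈ 0.943500

1 1/2 9893/10000
2 1 1943/2000
3 3/2 1887/2000
s(1.5y) = (1/(1887/2000) − 1)/(3/2) = 226/5661 ≈ 3.9922%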